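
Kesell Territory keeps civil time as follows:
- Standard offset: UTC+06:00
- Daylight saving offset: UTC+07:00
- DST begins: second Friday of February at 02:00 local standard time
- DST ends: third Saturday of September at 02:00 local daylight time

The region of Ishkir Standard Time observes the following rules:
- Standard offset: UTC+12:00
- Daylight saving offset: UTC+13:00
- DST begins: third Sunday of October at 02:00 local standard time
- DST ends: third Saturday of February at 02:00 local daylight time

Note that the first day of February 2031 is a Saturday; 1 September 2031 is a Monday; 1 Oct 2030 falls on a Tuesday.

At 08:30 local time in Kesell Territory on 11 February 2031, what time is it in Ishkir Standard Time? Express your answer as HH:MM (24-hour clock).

15:30

1 February 2031 is a Saturday, so the first Friday is February 7 and the second is February 14.
1 September 2031 is a Monday, so the first Saturday is September 6 and the third is September 20.
11 February 2031 is outside the daylight-saving period (14 February – 20 September), so Kesell Territory is on standard time, UTC+06:00.
08:30 Kesell Territory − 6h = 02:30 UTC.
1 October 2030 is a Tuesday, so the first Sunday is October 6 and the third is October 20.
1 February 2031 is a Saturday, so the first Saturday is February 1 and the third is February 15.
At the standard offset (UTC+12:00), 02:30 UTC + 12h = 14:30 Ishkir Standard Time standard time.
The standard-time date in Ishkir Standard Time, 11 February 2031, falls between 20 October 2030 and 15 February 2031, so daylight saving is in effect and Ishkir Standard Time is at UTC+13:00.
02:30 UTC + 13h = 15:30 Ishkir Standard Time.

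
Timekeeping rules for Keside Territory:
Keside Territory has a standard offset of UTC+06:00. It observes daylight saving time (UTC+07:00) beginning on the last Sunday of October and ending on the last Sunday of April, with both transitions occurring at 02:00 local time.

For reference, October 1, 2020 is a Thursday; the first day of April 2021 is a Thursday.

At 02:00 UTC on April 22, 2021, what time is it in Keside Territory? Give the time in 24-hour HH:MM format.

1 October 2020 is a Thursday, so Sundays fall on 4, 11, 18, 25; the last is October 25.
1 April 2021 is a Thursday, so Sundays fall on 4, 11, 18, 25; the last is April 25.
At the standard offset (UTC+06:00), 02:00 UTC + 6h = 08:00 Keside Territory standard time.
Daylight saving runs 25 October 2020 – 25 April 2021; the standard-time date in Keside Territory, April 22, 2021, is inside that window, so Keside Territory is at UTC+07:00.
02:00 UTC + 7h = 09:00 local.

09:00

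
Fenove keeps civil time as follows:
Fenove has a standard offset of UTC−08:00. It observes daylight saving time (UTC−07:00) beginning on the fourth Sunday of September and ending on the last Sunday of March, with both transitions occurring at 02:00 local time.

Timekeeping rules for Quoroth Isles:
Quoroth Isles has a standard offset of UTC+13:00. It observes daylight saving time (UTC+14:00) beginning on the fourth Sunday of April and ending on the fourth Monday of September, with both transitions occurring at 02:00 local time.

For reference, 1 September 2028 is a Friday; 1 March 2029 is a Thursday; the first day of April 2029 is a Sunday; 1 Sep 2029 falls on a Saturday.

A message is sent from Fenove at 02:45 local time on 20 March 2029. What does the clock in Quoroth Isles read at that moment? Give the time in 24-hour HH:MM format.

22:45

1 September 2028 is a Friday, so the first Sunday is September 3 and the fourth is September 24.
1 March 2029 is a Thursday, so Sundays fall on 4, 11, 18, 25; the last is March 25.
20 March 2029 falls between 24 September 2028 and 25 March 2029, so daylight saving is in effect and Fenove is at UTC−07:00.
02:45 Fenove + 7h = 09:45 UTC.
1 April 2029 is a Sunday, so the first Sunday is April 1 and the fourth is April 22.
1 September 2029 is a Saturday, so the first Monday is September 3 and the fourth is September 24.
At the standard offset (UTC+13:00), 09:45 UTC + 13h = 22:45 Quoroth Isles standard time.
The standard-time date in Quoroth Isles, 20 March 2029, does not fall between 22 April and 24 September, so daylight saving is not in effect and Quoroth Isles is at UTC+13:00.
09:45 UTC + 13h = 22:45 Quoroth Isles.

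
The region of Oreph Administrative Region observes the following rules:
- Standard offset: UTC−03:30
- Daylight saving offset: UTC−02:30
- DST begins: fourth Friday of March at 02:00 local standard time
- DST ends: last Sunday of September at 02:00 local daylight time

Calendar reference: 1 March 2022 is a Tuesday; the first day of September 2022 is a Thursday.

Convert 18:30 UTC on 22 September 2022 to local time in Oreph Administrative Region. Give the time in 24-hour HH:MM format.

16:00

1 March 2022 is a Tuesday, so the first Friday is March 4 and the fourth is March 25.
1 September 2022 is a Thursday, so Sundays fall on 4, 11, 18, 25; the last is September 25.
At the standard offset (UTC−03:30), 18:30 UTC − 3h30m = 15:00 Oreph Administrative Region standard time.
The standard-time date in Oreph Administrative Region, 22 September 2022, falls between 25 March and 25 September, so daylight saving is in effect and Oreph Administrative Region is at UTC−02:30.
18:30 UTC − 2h30m = 16:00 local.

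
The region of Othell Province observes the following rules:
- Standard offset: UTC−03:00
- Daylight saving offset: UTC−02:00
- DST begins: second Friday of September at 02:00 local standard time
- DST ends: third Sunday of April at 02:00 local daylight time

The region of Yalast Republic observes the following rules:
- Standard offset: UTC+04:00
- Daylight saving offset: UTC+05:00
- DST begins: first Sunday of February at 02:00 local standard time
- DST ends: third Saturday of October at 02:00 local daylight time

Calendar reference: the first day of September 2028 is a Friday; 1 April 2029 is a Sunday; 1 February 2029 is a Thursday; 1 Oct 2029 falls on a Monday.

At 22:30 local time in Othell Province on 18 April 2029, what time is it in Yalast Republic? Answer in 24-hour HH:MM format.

06:30

1 September 2028 is a Friday, so the first Friday is September 1 and the second is September 8.
1 April 2029 is a Sunday, so the first Sunday is April 1 and the third is April 15.
Daylight saving runs 8 September 2028 – 15 April 2029; 18 April 2029 is outside that window, so Othell Province is on standard time at UTC−03:00.
22:30 Othell Province + 3h = 01:30 UTC (rolling into the next day, 19 April 2029).
1 February 2029 is a Thursday, so the first Sunday is February 4.
1 October 2029 is a Monday, so the first Saturday is October 6 and the third is October 20.
At the standard offset (UTC+04:00), 01:30 UTC + 4h = 05:30 Yalast Republic standard time.
The standard-time date in Yalast Republic, 19 April 2029, falls between 4 February and 20 October, so daylight saving is in effect and Yalast Republic is at UTC+05:00.
01:30 UTC + 5h = 06:30 Yalast Republic.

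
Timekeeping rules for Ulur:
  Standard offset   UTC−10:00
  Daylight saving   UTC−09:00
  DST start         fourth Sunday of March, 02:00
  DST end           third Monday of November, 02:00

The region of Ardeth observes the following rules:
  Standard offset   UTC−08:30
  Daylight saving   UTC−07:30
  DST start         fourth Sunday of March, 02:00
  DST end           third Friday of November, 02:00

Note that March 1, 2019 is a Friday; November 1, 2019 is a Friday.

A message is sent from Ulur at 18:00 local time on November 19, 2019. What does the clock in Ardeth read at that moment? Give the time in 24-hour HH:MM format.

19:30

1 March 2019 is a Friday, so the first Sunday is March 3 and the fourth is March 24.
1 November 2019 is a Friday, so the first Monday is November 4 and the third is November 18.
November 19, 2019 does not fall between 24 March and 18 November, so daylight saving is not in effect and Ulur is at UTC−10:00.
18:00 Ulur + 10h = 04:00 UTC (rolling into the next day, 20 November 2019).
1 March 2019 is a Friday, so the first Sunday is March 3 and the fourth is March 24.
1 November 2019 is a Friday, so the first Friday is November 1 and the third is November 15.
At the standard offset (UTC−08:30), 04:00 UTC − 8h30m = 19:30 Ardeth standard time (rolling into the previous day, 19 November 2019).
The standard-time date in Ardeth, November 19, 2019, is outside the daylight-saving period (24 March – 15 November), so Ardeth is on standard time, UTC−08:30.
04:00 UTC − 8h30m = 19:30 Ardeth (rolling into the previous day, 19 November 2019).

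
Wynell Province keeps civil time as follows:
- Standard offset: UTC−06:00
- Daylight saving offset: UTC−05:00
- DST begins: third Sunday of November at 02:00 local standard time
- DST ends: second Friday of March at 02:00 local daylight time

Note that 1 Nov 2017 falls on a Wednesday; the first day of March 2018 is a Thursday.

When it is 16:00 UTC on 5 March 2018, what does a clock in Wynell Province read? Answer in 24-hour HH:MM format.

1 November 2017 is a Wednesday, so the first Sunday is November 5 and the third is November 19.
1 March 2018 is a Thursday, so the first Friday is March 2 and the second is March 9.
At the standard offset (UTC−06:00), 16:00 UTC − 6h = 10:00 Wynell Province standard time.
The standard-time date in Wynell Province, 5 March 2018, lies within the daylight-saving period (19 November 2017 – 9 March 2018), so Wynell Province is on daylight time, UTC−05:00.
16:00 UTC − 5h = 11:00 local.

11:00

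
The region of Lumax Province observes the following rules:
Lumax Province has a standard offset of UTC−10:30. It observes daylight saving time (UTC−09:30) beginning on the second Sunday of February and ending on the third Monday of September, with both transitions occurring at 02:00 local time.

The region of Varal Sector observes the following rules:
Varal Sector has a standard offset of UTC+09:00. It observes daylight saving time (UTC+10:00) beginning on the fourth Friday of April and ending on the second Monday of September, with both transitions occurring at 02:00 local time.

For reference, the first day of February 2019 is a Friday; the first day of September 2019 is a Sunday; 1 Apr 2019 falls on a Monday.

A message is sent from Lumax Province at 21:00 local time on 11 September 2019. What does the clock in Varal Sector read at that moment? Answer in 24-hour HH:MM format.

1 February 2019 is a Friday, so the first Sunday is February 3 and the second is February 10.
1 September 2019 is a Sunday, so the first Monday is September 2 and the third is September 16.
11 September 2019 falls between 10 February and 16 September, so daylight saving is in effect and Lumax Province is at UTC−09:30.
21:00 Lumax Province + 9h30m = 06:30 UTC (rolling into the next day, 12 September 2019).
1 April 2019 is a Monday, so the first Friday is April 5 and the fourth is April 26.
1 September 2019 is a Sunday, so the first Monday is September 2 and the second is September 9.
At the standard offset (UTC+09:00), 06:30 UTC + 9h = 15:30 Varal Sector standard time.
Daylight saving runs 26 April – 9 September; the standard-time date in Varal Sector, 12 September 2019, is outside that window, so Varal Sector is on standard time at UTC+09:00.
06:30 UTC + 9h = 15:30 Varal Sector.

15:30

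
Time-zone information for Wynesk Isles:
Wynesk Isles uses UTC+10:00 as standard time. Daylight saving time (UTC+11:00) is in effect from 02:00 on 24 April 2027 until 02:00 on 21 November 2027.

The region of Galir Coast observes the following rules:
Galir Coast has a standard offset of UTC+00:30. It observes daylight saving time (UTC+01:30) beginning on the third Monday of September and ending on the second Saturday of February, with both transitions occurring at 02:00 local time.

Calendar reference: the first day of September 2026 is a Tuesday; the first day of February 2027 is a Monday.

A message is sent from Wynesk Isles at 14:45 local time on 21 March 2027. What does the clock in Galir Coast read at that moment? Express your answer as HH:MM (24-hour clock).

05:15

21 March 2027 is outside the daylight-saving period (24 April – 21 November), so Wynesk Isles is on standard time, UTC+10:00.
14:45 Wynesk Isles − 10h = 04:45 UTC.
1 September 2026 is a Tuesday, so the first Monday is September 7 and the third is September 21.
1 February 2027 is a Monday, so the first Saturday is February 6 and the second is February 13.
At the standard offset (UTC+00:30), 04:45 UTC + 0h30m = 05:15 Galir Coast standard time.
The standard-time date in Galir Coast, 21 March 2027, is outside the daylight-saving period (21 September 2026 – 13 February 2027), so Galir Coast is on standard time, UTC+00:30.
04:45 UTC + 0h30m = 05:15 Galir Coast.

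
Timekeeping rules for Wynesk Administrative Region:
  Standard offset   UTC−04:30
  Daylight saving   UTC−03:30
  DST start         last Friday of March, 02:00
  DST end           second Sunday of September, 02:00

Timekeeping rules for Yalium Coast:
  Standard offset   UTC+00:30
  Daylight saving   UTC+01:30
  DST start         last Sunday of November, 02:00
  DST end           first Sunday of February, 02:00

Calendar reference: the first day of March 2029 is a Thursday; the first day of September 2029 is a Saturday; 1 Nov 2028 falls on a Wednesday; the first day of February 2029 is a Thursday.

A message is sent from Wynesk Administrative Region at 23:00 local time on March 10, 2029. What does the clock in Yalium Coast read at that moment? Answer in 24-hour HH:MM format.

1 March 2029 is a Thursday, so Fridays fall on 2, 9, 16, 23, 30; the last is March 30.
1 September 2029 is a Saturday, so the first Sunday is September 2 and the second is September 9.
March 10, 2029 does not fall between 30 March and 9 September, so daylight saving is not in effect and Wynesk Administrative Region is at UTC−04:30.
23:00 Wynesk Administrative Region + 4h30m = 03:30 UTC (rolling into the next day, 11 March 2029).
1 November 2028 is a Wednesday, so Sundays fall on 5, 12, 19, 26; the last is November 26.
1 February 2029 is a Thursday, so the first Sunday is February 4.
At the standard offset (UTC+00:30), 03:30 UTC + 0h30m = 04:00 Yalium Coast standard time.
The standard-time date in Yalium Coast, March 11, 2029, does not fall between 26 November 2028 and 4 February 2029, so daylight saving is not in effect and Yalium Coast is at UTC+00:30.
03:30 UTC + 0h30m = 04:00 Yalium Coast.

04:00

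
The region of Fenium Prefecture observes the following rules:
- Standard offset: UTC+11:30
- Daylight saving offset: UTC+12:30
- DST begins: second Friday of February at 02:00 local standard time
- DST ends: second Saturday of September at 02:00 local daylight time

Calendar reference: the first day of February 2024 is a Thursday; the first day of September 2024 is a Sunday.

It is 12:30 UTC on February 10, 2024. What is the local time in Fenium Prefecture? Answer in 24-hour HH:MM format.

1 February 2024 is a Thursday, so the first Friday is February 2 and the second is February 9.
1 September 2024 is a Sunday, so the first Saturday is September 7 and the second is September 14.
At the standard offset (UTC+11:30), 12:30 UTC + 11h30m = 00:00 Fenium Prefecture standard time (rolling into the next day, 11 February 2024).
The standard-time date in Fenium Prefecture, February 11, 2024, falls between 9 February and 14 September, so daylight saving is in effect and Fenium Prefecture is at UTC+12:30.
12:30 UTC + 12h30m = 01:00 local (rolling into the next day, 11 February 2024).

01:00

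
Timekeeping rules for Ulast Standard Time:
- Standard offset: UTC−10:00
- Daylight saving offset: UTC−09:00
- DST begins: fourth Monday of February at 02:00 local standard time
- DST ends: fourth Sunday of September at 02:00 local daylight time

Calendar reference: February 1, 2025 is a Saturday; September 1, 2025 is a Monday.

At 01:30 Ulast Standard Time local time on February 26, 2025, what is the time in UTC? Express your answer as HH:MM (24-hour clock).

10:30

1 February 2025 is a Saturday, so the first Monday is February 3 and the fourth is February 24.
1 September 2025 is a Monday, so the first Sunday is September 7 and the fourth is September 28.
Daylight saving runs 24 February – 28 September; February 26, 2025 is inside that window, so Ulast Standard Time is at UTC−09:00.
01:30 local + 9h = 10:30 UTC.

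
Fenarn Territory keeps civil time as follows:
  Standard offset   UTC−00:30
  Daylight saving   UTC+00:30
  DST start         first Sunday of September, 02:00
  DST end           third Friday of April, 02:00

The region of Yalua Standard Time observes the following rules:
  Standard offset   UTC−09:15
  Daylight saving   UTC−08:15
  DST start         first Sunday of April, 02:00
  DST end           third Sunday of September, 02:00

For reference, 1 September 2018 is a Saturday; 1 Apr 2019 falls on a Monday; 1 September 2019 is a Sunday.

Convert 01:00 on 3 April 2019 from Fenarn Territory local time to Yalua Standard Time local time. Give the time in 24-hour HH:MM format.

1 September 2018 is a Saturday, so the first Sunday is September 2.
1 April 2019 is a Monday, so the first Friday is April 5 and the third is April 19.
3 April 2019 falls between 2 September 2018 and 19 April 2019, so daylight saving is in effect and Fenarn Territory is at UTC+00:30.
01:00 Fenarn Territory − 0h30m = 00:30 UTC.
1 April 2019 is a Monday, so the first Sunday is April 7.
1 September 2019 is a Sunday, so the first Sunday is September 1 and the third is September 15.
At the standard offset (UTC−09:15), 00:30 UTC − 9h15m = 15:15 Yalua Standard Time standard time (rolling into the previous day, 2 April 2019).
Daylight saving runs 7 April – 15 September; the standard-time date in Yalua Standard Time, 2 April 2019, is outside that window, so Yalua Standard Time is on standard time at UTC−09:15.
00:30 UTC − 9h15m = 15:15 Yalua Standard Time (rolling into the previous day, 2 April 2019).

15:15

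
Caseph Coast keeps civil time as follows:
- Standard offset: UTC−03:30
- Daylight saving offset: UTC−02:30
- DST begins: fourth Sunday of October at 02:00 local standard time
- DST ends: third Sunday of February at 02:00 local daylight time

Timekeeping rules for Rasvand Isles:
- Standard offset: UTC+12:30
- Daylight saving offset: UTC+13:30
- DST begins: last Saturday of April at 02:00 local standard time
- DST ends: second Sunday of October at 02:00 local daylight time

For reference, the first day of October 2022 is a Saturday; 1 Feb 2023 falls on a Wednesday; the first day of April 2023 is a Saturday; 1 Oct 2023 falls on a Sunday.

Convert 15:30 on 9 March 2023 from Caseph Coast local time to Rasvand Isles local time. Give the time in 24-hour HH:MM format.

07:30

1 October 2022 is a Saturday, so the first Sunday is October 2 and the fourth is October 23.
1 February 2023 is a Wednesday, so the first Sunday is February 5 and the third is February 19.
9 March 2023 is outside the daylight-saving period (23 October 2022 – 19 February 2023), so Caseph Coast is on standard time, UTC−03:30.
15:30 Caseph Coast + 3h30m = 19:00 UTC.
1 April 2023 is a Saturday, so Saturdays fall on 1, 8, 15, 22, 29; the last is April 29.
1 October 2023 is a Sunday, so the first Sunday is October 1 and the second is October 8.
At the standard offset (UTC+12:30), 19:00 UTC + 12h30m = 07:30 Rasvand Isles standard time (rolling into the next day, 10 March 2023).
The standard-time date in Rasvand Isles, 10 March 2023, is outside the daylight-saving period (29 April – 8 October), so Rasvand Isles is on standard time, UTC+12:30.
19:00 UTC + 12h30m = 07:30 Rasvand Isles (rolling into the next day, 10 March 2023).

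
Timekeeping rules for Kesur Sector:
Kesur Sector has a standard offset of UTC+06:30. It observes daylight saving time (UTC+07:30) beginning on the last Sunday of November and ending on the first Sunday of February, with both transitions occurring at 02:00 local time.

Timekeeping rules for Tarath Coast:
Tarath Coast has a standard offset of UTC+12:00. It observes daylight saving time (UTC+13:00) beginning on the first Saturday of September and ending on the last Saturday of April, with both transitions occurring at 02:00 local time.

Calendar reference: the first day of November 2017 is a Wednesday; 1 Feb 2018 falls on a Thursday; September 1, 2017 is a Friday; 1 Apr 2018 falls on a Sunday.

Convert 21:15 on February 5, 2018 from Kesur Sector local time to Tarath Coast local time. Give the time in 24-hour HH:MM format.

1 November 2017 is a Wednesday, so Sundays fall on 5, 12, 19, 26; the last is November 26.
1 February 2018 is a Thursday, so the first Sunday is February 4.
February 5, 2018 is outside the daylight-saving period (26 November 2017 – 4 February 2018), so Kesur Sector is on standard time, UTC+06:30.
21:15 Kesur Sector − 6h30m = 14:45 UTC.
1 September 2017 is a Friday, so the first Saturday is September 2.
1 April 2018 is a Sunday, so Saturdays fall on 7, 14, 21, 28; the last is April 28.
At the standard offset (UTC+12:00), 14:45 UTC + 12h = 02:45 Tarath Coast standard time (rolling into the next day, 6 February 2018).
The standard-time date in Tarath Coast, February 6, 2018, falls between 2 September 2017 and 28 April 2018, so daylight saving is in effect and Tarath Coast is at UTC+13:00.
14:45 UTC + 13h = 03:45 Tarath Coast (rolling into the next day, 6 February 2018).

03:45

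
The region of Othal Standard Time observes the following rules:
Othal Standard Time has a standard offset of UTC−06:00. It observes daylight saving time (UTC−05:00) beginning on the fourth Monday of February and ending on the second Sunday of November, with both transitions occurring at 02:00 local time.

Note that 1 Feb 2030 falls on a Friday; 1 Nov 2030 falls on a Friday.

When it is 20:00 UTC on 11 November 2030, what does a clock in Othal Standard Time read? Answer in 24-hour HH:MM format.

14:00

1 February 2030 is a Friday, so the first Monday is February 4 and the fourth is February 25.
1 November 2030 is a Friday, so the first Sunday is November 3 and the second is November 10.
At the standard offset (UTC−06:00), 20:00 UTC − 6h = 14:00 Othal Standard Time standard time.
Daylight saving runs 25 February – 10 November; the standard-time date in Othal Standard Time, 11 November 2030, is outside that window, so Othal Standard Time is on standard time at UTC−06:00.
20:00 UTC − 6h = 14:00 local.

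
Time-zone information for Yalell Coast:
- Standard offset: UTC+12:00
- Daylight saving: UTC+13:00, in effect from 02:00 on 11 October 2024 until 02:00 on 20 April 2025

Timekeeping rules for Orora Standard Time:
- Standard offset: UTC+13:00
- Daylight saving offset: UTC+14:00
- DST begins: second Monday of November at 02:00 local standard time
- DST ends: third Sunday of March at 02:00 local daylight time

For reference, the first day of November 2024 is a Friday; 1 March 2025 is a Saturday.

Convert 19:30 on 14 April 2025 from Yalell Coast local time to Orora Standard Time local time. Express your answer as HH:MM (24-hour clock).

19:30

14 April 2025 falls between 11 October 2024 and 20 April 2025, so daylight saving is in effect and Yalell Coast is at UTC+13:00.
19:30 Yalell Coast − 13h = 06:30 UTC.
1 November 2024 is a Friday, so the first Monday is November 4 and the second is November 11.
1 March 2025 is a Saturday, so the first Sunday is March 2 and the third is March 16.
At the standard offset (UTC+13:00), 06:30 UTC + 13h = 19:30 Orora Standard Time standard time.
Daylight saving runs 11 November 2024 – 16 March 2025; the standard-time date in Orora Standard Time, 14 April 2025, is outside that window, so Orora Standard Time is on standard time at UTC+13:00.
06:30 UTC + 13h = 19:30 Orora Standard Time.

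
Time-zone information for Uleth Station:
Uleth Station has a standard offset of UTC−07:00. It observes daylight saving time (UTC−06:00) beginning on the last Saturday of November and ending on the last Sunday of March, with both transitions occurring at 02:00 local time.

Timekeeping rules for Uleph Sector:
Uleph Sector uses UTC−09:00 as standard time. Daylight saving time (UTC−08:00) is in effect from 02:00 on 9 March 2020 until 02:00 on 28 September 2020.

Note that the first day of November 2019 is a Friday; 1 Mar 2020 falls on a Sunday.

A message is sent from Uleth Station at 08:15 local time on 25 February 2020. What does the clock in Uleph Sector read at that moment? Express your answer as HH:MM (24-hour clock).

1 November 2019 is a Friday, so Saturdays fall on 2, 9, 16, 23, 30; the last is November 30.
1 March 2020 is a Sunday, so Sundays fall on 1, 8, 15, 22, 29; the last is March 29.
Daylight saving runs 30 November 2019 – 29 March 2020; 25 February 2020 is inside that window, so Uleth Station is at UTC−06:00.
08:15 Uleth Station + 6h = 14:15 UTC.
At the standard offset (UTC−09:00), 14:15 UTC − 9h = 05:15 Uleph Sector standard time.
The standard-time date in Uleph Sector, 25 February 2020, does not fall between 9 March and 28 September, so daylight saving is not in effect and Uleph Sector is at UTC−09:00.
14:15 UTC − 9h = 05:15 Uleph Sector.

05:15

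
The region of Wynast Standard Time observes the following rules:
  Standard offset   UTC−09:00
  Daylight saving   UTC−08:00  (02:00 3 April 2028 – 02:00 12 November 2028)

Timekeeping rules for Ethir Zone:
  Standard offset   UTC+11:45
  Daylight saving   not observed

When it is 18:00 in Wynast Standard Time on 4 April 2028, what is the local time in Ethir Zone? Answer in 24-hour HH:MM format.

4 April 2028 lies within the daylight-saving period (3 April – 12 November), so Wynast Standard Time is on daylight time, UTC−08:00.
18:00 Wynast Standard Time + 8h = 02:00 UTC (rolling into the next day, 5 April 2028).
Ethir Zone stays on UTC+11:45 all year.
02:00 UTC + 11h45m = 13:45 Ethir Zone.

13:45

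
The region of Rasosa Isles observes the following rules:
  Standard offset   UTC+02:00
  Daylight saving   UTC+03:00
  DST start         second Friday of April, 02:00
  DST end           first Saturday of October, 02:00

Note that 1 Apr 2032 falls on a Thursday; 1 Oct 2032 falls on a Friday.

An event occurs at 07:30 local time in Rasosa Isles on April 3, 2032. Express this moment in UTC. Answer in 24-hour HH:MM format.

1 April 2032 is a Thursday, so the first Friday is April 2 and the second is April 9.
1 October 2032 is a Friday, so the first Saturday is October 2.
April 3, 2032 is outside the daylight-saving period (9 April – 2 October), so Rasosa Isles is on standard time, UTC+02:00.
07:30 local − 2h = 05:30 UTC.

05:30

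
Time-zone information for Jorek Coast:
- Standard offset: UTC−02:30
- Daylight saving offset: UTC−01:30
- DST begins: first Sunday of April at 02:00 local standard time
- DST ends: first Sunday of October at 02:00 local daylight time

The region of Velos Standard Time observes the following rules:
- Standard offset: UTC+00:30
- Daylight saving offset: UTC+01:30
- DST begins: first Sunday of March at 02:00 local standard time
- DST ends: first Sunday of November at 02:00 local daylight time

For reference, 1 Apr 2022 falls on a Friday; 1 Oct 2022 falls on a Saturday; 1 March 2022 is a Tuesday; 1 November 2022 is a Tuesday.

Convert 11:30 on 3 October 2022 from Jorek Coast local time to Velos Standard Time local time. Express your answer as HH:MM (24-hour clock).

1 April 2022 is a Friday, so the first Sunday is April 3.
1 October 2022 is a Saturday, so the first Sunday is October 2.
Daylight saving runs 3 April – 2 October; 3 October 2022 is outside that window, so Jorek Coast is on standard time at UTC−02:30.
11:30 Jorek Coast + 2h30m = 14:00 UTC.
1 March 2022 is a Tuesday, so the first Sunday is March 6.
1 November 2022 is a Tuesday, so the first Sunday is November 6.
At the standard offset (UTC+00:30), 14:00 UTC + 0h30m = 14:30 Velos Standard Time standard time.
The standard-time date in Velos Standard Time, 3 October 2022, falls between 6 March and 6 November, so daylight saving is in effect and Velos Standard Time is at UTC+01:30.
14:00 UTC + 1h30m = 15:30 Velos Standard Time.

15:30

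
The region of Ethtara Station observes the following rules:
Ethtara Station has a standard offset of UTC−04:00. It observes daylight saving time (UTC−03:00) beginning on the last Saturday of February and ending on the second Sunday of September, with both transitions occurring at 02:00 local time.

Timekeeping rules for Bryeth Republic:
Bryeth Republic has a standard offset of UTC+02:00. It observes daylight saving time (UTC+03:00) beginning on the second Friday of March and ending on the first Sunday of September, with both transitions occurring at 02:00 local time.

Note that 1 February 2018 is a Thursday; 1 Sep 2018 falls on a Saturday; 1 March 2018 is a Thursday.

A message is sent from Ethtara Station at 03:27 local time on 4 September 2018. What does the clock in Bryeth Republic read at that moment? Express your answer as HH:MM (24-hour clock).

08:27

1 February 2018 is a Thursday, so Saturdays fall on 3, 10, 17, 24; the last is February 24.
1 September 2018 is a Saturday, so the first Sunday is September 2 and the second is September 9.
4 September 2018 falls between 24 February and 9 September, so daylight saving is in effect and Ethtara Station is at UTC−03:00.
03:27 Ethtara Station + 3h = 06:27 UTC.
1 March 2018 is a Thursday, so the first Friday is March 2 and the second is March 9.
1 September 2018 is a Saturday, so the first Sunday is September 2.
At the standard offset (UTC+02:00), 06:27 UTC + 2h = 08:27 Bryeth Republic standard time.
The standard-time date in Bryeth Republic, 4 September 2018, does not fall between 9 March and 2 September, so daylight saving is not in effect and Bryeth Republic is at UTC+02:00.
06:27 UTC + 2h = 08:27 Bryeth Republic.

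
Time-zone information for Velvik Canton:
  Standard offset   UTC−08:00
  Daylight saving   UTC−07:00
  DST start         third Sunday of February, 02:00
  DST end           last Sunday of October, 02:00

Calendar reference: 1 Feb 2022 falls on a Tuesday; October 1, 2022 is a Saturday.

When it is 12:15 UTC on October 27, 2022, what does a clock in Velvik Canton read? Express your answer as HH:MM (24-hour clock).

05:15

1 February 2022 is a Tuesday, so the first Sunday is February 6 and the third is February 20.
1 October 2022 is a Saturday, so Sundays fall on 2, 9, 16, 23, 30; the last is October 30.
At the standard offset (UTC−08:00), 12:15 UTC − 8h = 04:15 Velvik Canton standard time.
Daylight saving runs 20 February – 30 October; the standard-time date in Velvik Canton, October 27, 2022, is inside that window, so Velvik Canton is at UTC−07:00.
12:15 UTC − 7h = 05:15 local.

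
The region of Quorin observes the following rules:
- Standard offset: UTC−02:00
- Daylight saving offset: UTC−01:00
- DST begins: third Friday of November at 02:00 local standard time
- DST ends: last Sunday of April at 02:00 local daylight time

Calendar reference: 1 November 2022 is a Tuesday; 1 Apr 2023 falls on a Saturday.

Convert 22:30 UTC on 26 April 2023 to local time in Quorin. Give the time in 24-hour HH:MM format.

1 November 2022 is a Tuesday, so the first Friday is November 4 and the third is November 18.
1 April 2023 is a Saturday, so Sundays fall on 2, 9, 16, 23, 30; the last is April 30.
At the standard offset (UTC−02:00), 22:30 UTC − 2h = 20:30 Quorin standard time.
The standard-time date in Quorin, 26 April 2023, falls between 18 November 2022 and 30 April 2023, so daylight saving is in effect and Quorin is at UTC−01:00.
22:30 UTC − 1h = 21:30 local.

21:30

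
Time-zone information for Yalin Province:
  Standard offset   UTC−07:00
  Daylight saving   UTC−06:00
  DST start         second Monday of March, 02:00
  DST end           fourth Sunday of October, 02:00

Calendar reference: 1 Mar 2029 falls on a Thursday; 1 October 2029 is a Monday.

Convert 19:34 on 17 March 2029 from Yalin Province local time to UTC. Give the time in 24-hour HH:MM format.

1 March 2029 is a Thursday, so the first Monday is March 5 and the second is March 12.
1 October 2029 is a Monday, so the first Sunday is October 7 and the fourth is October 28.
Daylight saving runs 12 March – 28 October; 17 March 2029 is inside that window, so Yalin Province is at UTC−06:00.
19:34 local + 6h = 01:34 UTC (rolling into the next day, 18 March 2029).

01:34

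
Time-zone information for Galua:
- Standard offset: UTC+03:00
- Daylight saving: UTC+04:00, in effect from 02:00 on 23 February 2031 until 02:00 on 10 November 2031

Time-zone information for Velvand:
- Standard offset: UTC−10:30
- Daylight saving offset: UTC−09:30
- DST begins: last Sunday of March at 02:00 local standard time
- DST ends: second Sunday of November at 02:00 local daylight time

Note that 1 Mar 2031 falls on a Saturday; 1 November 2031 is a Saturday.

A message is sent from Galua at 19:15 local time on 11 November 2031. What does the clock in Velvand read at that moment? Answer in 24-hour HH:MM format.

11 November 2031 is outside the daylight-saving period (23 February – 10 November), so Galua is on standard time, UTC+03:00.
19:15 Galua − 3h = 16:15 UTC.
1 March 2031 is a Saturday, so Sundays fall on 2, 9, 16, 23, 30; the last is March 30.
1 November 2031 is a Saturday, so the first Sunday is November 2 and the second is November 9.
At the standard offset (UTC−10:30), 16:15 UTC − 10h30m = 05:45 Velvand standard time.
The standard-time date in Velvand, 11 November 2031, is outside the daylight-saving period (30 March – 9 November), so Velvand is on standard time, UTC−10:30.
16:15 UTC − 10h30m = 05:45 Velvand.

05:45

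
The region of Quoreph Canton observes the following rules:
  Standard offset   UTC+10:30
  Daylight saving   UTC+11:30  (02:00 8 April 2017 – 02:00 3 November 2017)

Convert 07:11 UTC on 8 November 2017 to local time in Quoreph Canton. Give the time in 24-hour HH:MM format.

At the standard offset (UTC+10:30), 07:11 UTC + 10h30m = 17:41 Quoreph Canton standard time.
The standard-time date in Quoreph Canton, 8 November 2017, does not fall between 8 April and 3 November, so daylight saving is not in effect and Quoreph Canton is at UTC+10:30.
07:11 UTC + 10h30m = 17:41 local.

17:41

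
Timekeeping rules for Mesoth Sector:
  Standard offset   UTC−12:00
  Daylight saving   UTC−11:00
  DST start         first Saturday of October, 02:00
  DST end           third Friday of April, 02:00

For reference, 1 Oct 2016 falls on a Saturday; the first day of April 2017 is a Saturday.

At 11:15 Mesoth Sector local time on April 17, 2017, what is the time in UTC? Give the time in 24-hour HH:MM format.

1 October 2016 is a Saturday, so the first Saturday is October 1.
1 April 2017 is a Saturday, so the first Friday is April 7 and the third is April 21.
April 17, 2017 lies within the daylight-saving period (1 October 2016 – 21 April 2017), so Mesoth Sector is on daylight time, UTC−11:00.
11:15 local + 11h = 22:15 UTC.

22:15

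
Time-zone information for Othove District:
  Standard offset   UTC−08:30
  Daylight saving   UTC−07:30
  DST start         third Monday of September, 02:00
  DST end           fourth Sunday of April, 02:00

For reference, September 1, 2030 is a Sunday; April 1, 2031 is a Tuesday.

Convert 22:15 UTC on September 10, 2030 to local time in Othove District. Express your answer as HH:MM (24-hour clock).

1 September 2030 is a Sunday, so the first Monday is September 2 and the third is September 16.
1 April 2031 is a Tuesday, so the first Sunday is April 6 and the fourth is April 27.
At the standard offset (UTC−08:30), 22:15 UTC − 8h30m = 13:45 Othove District standard time.
The standard-time date in Othove District, September 10, 2030, is outside the daylight-saving period (16 September 2030 – 27 April 2031), so Othove District is on standard time, UTC−08:30.
22:15 UTC − 8h30m = 13:45 local.

13:45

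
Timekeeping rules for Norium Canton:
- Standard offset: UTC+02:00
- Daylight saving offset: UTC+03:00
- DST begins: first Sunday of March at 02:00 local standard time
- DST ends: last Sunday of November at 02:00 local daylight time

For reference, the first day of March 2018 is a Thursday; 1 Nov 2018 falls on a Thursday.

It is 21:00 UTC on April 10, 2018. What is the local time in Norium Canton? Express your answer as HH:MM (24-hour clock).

00:00

1 March 2018 is a Thursday, so the first Sunday is March 4.
1 November 2018 is a Thursday, so Sundays fall on 4, 11, 18, 25; the last is November 25.
At the standard offset (UTC+02:00), 21:00 UTC + 2h = 23:00 Norium Canton standard time.
The standard-time date in Norium Canton, April 10, 2018, falls between 4 March and 25 November, so daylight saving is in effect and Norium Canton is at UTC+03:00.
21:00 UTC + 3h = 00:00 local (rolling into the next day, 11 April 2018).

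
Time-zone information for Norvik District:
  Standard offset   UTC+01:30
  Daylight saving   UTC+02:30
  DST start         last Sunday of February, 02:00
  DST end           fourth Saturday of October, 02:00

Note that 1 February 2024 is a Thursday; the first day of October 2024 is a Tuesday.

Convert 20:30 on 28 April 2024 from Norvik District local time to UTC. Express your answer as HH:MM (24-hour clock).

1 February 2024 is a Thursday, so Sundays fall on 4, 11, 18, 25; the last is February 25.
1 October 2024 is a Tuesday, so the first Saturday is October 5 and the fourth is October 26.
28 April 2024 falls between 25 February and 26 October, so daylight saving is in effect and Norvik District is at UTC+02:30.
20:30 local − 2h30m = 18:00 UTC.

18:00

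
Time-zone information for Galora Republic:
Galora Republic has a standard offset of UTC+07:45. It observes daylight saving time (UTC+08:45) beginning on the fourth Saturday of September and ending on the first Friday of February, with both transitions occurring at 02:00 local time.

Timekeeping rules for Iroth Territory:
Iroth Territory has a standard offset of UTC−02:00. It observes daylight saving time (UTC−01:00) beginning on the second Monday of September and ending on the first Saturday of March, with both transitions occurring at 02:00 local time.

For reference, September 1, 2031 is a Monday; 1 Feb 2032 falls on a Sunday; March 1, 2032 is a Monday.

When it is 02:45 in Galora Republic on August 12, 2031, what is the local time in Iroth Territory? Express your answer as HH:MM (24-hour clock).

17:00

1 September 2031 is a Monday, so the first Saturday is September 6 and the fourth is September 27.
1 February 2032 is a Sunday, so the first Friday is February 6.
August 12, 2031 does not fall between 27 September 2031 and 6 February 2032, so daylight saving is not in effect and Galora Republic is at UTC+07:45.
02:45 Galora Republic − 7h45m = 19:00 UTC (rolling into the previous day, 11 August 2031).
1 September 2031 is a Monday, so the first Monday is September 1 and the second is September 8.
1 March 2032 is a Monday, so the first Saturday is March 6.
At the standard offset (UTC−02:00), 19:00 UTC − 2h = 17:00 Iroth Territory standard time.
The standard-time date in Iroth Territory, August 11, 2031, is outside the daylight-saving period (8 September 2031 – 6 March 2032), so Iroth Territory is on standard time, UTC−02:00.
19:00 UTC − 2h = 17:00 Iroth Territory.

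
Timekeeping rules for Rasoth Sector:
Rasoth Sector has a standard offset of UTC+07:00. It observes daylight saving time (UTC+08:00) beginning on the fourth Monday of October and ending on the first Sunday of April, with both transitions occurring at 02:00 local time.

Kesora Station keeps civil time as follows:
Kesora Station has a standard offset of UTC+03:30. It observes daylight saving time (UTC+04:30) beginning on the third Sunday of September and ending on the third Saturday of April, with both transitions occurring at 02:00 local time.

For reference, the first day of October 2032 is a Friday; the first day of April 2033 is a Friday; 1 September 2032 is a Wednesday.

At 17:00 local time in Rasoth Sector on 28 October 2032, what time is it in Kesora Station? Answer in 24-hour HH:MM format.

13:30

1 October 2032 is a Friday, so the first Monday is October 4 and the fourth is October 25.
1 April 2033 is a Friday, so the first Sunday is April 3.
28 October 2032 falls between 25 October 2032 and 3 April 2033, so daylight saving is in effect and Rasoth Sector is at UTC+08:00.
17:00 Rasoth Sector − 8h = 09:00 UTC.
1 September 2032 is a Wednesday, so the first Sunday is September 5 and the third is September 19.
1 April 2033 is a Friday, so the first Saturday is April 2 and the third is April 16.
At the standard offset (UTC+03:30), 09:00 UTC + 3h30m = 12:30 Kesora Station standard time.
Daylight saving runs 19 September 2032 – 16 April 2033; the standard-time date in Kesora Station, 28 October 2032, is inside that window, so Kesora Station is at UTC+04:30.
09:00 UTC + 4h30m = 13:30 Kesora Station.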